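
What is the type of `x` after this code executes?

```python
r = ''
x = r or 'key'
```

'or' returns first truthy value (str)

str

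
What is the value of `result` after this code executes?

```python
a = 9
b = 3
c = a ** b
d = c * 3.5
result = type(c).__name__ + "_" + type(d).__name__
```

a is int; b is int; c is int; d is float; result = 'int_float'

'int_float'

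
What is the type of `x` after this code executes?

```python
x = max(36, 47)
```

max() of ints returns int

int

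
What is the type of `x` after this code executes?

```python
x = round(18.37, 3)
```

round() with decimal places returns float

float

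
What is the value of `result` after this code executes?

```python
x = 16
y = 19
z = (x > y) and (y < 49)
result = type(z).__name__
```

x is int; y is int; z is bool; result = 'bool'

'bool'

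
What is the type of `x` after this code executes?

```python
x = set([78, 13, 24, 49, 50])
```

set() constructor returns set

set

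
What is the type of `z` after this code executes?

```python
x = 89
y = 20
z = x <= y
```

Comparison returns bool

bool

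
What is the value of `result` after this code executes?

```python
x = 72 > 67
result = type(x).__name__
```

x is bool; result = 'bool'

'bool'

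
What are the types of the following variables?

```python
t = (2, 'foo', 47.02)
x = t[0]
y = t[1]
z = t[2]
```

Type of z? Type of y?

tuple[2] is float; tuple[1] is str

float, str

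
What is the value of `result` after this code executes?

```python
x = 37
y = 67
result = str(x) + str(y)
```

x = 37; y = 67; result = '3767'

'3767'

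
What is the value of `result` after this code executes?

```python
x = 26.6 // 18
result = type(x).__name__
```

x is float; result = 'float'

'float'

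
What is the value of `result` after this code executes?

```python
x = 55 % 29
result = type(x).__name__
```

x is int; result = 'int'

'int'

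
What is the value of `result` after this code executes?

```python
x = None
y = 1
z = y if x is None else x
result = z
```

x = None; y = 1; z = 1; result = 1

1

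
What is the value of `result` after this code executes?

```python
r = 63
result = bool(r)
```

r = 63; result = True

True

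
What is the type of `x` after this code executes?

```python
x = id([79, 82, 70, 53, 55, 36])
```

id() returns int

int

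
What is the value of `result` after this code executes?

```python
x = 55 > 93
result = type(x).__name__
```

x is bool; result = 'bool'

'bool'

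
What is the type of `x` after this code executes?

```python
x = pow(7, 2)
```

pow(int, int) returns int

int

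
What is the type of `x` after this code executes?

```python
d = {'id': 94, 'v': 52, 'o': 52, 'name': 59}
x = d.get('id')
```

dict.get() returns value type when found

int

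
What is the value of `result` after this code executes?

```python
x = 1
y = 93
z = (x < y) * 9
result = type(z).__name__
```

x is int; y is int; z is int; result = 'int'

'int'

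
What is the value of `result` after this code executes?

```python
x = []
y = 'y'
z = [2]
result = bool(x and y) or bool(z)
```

x = []; y = 'y'; z = [2]; result = True

True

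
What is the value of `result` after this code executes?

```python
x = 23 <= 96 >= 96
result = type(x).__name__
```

x is bool; result = 'bool'

'bool'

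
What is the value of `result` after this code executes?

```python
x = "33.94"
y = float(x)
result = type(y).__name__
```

x is str; y is float; result = 'float'

'float'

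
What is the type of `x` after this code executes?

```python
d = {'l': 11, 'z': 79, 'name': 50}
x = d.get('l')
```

dict.get() returns value type when found

int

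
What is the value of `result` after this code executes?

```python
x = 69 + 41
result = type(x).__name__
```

x is int; result = 'int'

'int'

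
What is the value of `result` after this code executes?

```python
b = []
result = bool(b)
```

b = []; result = False

False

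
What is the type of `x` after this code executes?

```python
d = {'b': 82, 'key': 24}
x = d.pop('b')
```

dict.pop() returns the value

int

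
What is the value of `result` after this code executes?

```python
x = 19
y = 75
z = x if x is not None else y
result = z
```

x = 19; y = 75; z = 19; result = 19

19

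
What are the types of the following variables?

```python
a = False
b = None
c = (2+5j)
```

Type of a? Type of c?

a is assigned the constant False, which has type bool; c is assigned (2+5j), an int plus an imaginary literal (j suffix), which evaluates to complex

bool, complex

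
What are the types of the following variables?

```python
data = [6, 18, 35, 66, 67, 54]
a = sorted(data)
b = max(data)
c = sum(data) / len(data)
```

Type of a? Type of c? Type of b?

sorted() returns list; int / int = float; max of ints returns int

list, float, int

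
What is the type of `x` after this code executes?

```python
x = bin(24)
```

bin() returns str representation

str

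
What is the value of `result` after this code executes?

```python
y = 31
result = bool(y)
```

y = 31; result = True

True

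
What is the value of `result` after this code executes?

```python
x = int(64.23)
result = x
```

x = 64; result = 64

64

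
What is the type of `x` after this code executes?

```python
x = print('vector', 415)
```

print() returns None

NoneType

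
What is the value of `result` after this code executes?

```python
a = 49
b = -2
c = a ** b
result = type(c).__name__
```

a is int; b is int; c is float; result = 'float'

'float'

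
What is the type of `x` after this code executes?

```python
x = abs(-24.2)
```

abs() of float returns float

float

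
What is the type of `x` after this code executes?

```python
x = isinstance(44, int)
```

isinstance() returns bool

bool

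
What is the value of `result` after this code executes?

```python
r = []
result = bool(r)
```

r = []; result = False

False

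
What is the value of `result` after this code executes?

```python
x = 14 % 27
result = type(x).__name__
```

x is int; result = 'int'

'int'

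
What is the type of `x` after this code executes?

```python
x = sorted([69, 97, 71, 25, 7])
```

sorted() always returns list

list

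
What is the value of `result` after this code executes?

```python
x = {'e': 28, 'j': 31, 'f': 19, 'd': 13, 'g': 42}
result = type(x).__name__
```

x is dict; result = 'dict'

'dict'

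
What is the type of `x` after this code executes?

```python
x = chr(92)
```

chr() returns str (single char)

str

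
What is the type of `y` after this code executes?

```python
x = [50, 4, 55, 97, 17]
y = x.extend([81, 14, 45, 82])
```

list.extend() returns None

NoneType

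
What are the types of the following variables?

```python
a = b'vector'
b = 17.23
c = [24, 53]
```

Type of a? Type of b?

a is assigned a bytes literal (b'...' prefix); b is assigned a number with a decimal point, so it is a float

bytes, float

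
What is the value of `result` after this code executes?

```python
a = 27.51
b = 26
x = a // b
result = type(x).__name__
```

a is float; b is int; x is float; result = 'float'

'float'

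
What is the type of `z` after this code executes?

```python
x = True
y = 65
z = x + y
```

bool + int = int (bool is subclass of int)

int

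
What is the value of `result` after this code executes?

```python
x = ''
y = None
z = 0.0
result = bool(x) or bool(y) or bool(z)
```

x = ''; y = None; z = 0.0; result = False

False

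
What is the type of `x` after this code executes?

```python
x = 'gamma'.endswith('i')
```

str.endswith() returns bool

bool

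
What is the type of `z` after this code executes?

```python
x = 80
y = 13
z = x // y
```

int // int = int

int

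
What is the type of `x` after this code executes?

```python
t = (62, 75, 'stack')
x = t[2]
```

Index 2 of tuple is a str literal

str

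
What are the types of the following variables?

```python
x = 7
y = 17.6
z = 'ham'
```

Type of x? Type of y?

x is assigned a bare integer (no decimal point), so it is an int; y is assigned a number with a decimal point, so it is a float

int, float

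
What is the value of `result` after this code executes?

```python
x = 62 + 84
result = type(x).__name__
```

x is int; result = 'int'

'int'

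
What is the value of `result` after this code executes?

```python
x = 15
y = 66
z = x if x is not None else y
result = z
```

x = 15; y = 66; z = 15; result = 15

15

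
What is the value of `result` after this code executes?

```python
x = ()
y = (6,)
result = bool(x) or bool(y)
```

x = (); y = (6,); result = True

True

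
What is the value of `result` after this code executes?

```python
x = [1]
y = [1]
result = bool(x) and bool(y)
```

x = [1]; y = [1]; result = True

True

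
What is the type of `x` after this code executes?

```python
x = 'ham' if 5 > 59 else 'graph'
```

Both branches of conditional are str

str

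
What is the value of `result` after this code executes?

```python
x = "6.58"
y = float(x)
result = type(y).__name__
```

x is str; y is float; result = 'float'

'float'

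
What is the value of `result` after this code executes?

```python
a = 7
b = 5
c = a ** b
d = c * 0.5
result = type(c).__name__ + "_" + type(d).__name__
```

a is int; b is int; c is int; d is float; result = 'int_float'

'int_float'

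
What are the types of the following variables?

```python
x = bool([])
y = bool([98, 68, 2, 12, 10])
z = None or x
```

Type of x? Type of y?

bool() returns bool; bool() returns bool

bool, bool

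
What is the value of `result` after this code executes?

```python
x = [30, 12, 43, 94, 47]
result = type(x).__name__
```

x is list; result = 'list'

'list'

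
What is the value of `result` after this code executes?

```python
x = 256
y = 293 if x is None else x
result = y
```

x = 256; y = 256; result = 256

256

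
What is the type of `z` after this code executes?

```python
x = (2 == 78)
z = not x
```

'not' returns bool

bool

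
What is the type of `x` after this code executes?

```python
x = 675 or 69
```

'or' returns first truthy value (int)

int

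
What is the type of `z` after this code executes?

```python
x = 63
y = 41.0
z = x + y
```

int + float = float

float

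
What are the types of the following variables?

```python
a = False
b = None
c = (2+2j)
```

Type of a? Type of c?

a is assigned the constant False, which has type bool; c is assigned (2+2j), an int plus an imaginary literal (j suffix), which evaluates to complex

bool, complex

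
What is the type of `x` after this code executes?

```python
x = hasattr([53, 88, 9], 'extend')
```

hasattr() returns bool

bool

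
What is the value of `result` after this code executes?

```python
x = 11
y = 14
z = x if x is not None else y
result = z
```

x = 11; y = 14; z = 11; result = 11

11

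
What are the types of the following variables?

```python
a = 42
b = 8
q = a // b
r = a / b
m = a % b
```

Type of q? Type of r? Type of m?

// returns int; / returns float; % of ints returns int

int, float, int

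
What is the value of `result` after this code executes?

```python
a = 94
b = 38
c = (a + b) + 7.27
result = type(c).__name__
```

a is int; b is int; c is float; result = 'float'

'float'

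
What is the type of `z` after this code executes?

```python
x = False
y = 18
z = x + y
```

bool + int = int (bool is subclass of int)

int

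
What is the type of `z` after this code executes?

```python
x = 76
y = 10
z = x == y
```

Comparison returns bool

bool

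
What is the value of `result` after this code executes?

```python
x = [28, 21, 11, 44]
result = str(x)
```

x = [28, 21, 11, 44]; result = '[28, 21, 11, 44]'

'[28, 21, 11, 44]'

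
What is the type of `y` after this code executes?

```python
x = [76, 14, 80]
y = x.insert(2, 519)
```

list.insert() returns None

NoneType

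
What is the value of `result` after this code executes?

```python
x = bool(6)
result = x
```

x = True; result = True

True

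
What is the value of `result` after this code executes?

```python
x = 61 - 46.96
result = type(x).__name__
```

x is float; result = 'float'

'float'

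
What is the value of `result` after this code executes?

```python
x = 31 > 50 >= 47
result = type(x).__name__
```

x is bool; result = 'bool'

'bool'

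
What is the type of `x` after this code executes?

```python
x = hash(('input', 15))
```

hash() returns int

int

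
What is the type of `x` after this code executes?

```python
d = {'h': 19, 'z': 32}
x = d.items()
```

dict.items() returns dict_items view

dict_items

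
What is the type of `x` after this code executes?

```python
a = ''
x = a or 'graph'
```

'or' returns first truthy value (str)

str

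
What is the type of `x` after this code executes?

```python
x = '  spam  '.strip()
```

str.strip() returns str

str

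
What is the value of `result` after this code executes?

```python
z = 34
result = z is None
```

z = 34; result = False

False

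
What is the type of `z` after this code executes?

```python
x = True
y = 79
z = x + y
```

bool + int = int (bool is subclass of int)

int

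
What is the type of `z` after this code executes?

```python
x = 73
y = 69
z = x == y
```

Equality comparison returns bool

bool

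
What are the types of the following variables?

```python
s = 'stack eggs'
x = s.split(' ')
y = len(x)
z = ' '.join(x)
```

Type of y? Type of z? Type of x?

len() returns int; str.join() returns str; str.split() returns list

int, str, list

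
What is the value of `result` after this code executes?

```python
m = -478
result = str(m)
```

m = -478; result = '-478'

'-478'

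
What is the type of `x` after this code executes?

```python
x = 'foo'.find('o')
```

str.find() returns int index

int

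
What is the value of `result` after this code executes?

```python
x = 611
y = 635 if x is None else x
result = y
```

x = 611; y = 611; result = 611

611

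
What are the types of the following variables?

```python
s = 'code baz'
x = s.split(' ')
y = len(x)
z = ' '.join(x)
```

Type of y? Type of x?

len() returns int; str.split() returns list

int, list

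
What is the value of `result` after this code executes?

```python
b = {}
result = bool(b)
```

b = {}; result = False

False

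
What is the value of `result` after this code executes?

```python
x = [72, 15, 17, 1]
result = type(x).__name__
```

x is list; result = 'list'

'list'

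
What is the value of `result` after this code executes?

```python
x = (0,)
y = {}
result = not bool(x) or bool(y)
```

x = (0,); y = {}; result = False

False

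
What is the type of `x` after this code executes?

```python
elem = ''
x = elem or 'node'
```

'or' returns first truthy value (str)

str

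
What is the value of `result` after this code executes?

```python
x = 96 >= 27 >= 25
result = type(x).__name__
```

x is bool; result = 'bool'

'bool'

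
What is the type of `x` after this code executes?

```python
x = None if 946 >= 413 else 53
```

946 >= 413 is True, so the if branch is taken

NoneType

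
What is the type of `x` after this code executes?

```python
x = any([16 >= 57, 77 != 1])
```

any() returns bool

bool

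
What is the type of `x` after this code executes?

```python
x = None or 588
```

'or' with None returns the other truthy value

int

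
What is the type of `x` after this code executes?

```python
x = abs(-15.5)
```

abs() of float returns float

float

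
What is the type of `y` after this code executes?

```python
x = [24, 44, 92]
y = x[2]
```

Indexing list[int] returns int

int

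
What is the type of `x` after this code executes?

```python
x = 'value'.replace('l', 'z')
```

str.replace() returns str

str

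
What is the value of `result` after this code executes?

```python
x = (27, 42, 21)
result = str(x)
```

x = (27, 42, 21); result = '(27, 42, 21)'

'(27, 42, 21)'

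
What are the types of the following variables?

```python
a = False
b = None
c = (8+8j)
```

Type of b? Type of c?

b is assigned None, whose type is NoneType; c is assigned (8+8j), an int plus an imaginary literal (j suffix), which evaluates to complex

NoneType, complex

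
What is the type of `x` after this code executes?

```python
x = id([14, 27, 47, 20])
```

id() returns int

int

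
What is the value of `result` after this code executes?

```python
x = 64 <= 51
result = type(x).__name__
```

x is bool; result = 'bool'

'bool'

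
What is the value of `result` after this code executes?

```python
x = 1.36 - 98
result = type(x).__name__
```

x is float; result = 'float'

'float'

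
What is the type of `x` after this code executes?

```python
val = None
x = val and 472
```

'and' returns first falsy value (None)

NoneType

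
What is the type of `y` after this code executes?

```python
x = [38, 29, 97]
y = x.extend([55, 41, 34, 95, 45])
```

list.extend() returns None

NoneType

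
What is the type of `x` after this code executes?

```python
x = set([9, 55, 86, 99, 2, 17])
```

set() constructor returns set

set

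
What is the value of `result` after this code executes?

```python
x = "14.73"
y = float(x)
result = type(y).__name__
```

x is str; y is float; result = 'float'

'float'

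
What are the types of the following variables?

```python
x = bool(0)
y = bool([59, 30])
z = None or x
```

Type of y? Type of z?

bool() returns bool; None or bool returns the bool

bool, bool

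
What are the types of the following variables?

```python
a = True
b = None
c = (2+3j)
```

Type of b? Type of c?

b is assigned None, whose type is NoneType; c is assigned (2+3j), an int plus an imaginary literal (j suffix), which evaluates to complex

NoneType, complex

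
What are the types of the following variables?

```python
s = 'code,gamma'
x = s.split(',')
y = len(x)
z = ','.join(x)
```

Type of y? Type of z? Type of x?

len() returns int; str.join() returns str; str.split() returns list

int, str, list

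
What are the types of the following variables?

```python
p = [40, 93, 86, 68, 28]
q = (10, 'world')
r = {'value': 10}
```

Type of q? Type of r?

q is assigned a tuple (parenthesized, comma-separated values); r is assigned a dict literal ({key: value})

tuple, dict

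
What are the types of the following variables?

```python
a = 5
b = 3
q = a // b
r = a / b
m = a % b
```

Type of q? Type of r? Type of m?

// returns int; / returns float; % of ints returns int

int, float, int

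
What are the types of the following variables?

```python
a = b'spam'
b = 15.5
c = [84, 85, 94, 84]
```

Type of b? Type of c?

b is assigned a number with a decimal point, so it is a float; c is assigned a list literal (square brackets)

float, list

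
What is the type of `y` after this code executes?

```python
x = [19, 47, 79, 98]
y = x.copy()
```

list.copy() returns list

list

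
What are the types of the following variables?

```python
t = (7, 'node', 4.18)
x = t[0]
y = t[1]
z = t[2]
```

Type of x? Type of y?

tuple[0] is int; tuple[1] is str

int, str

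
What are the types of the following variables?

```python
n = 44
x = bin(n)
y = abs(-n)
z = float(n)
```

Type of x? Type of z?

bin() returns str; float() returns float

str, float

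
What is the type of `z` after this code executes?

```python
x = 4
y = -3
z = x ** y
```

int ** negative = float

float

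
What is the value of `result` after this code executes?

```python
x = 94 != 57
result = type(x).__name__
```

x is bool; result = 'bool'

'bool'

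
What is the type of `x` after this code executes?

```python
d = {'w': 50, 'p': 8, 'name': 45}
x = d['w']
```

Accessing dict[str, int] with str key returns int

int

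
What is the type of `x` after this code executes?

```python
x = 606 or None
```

'or' returns first truthy value

int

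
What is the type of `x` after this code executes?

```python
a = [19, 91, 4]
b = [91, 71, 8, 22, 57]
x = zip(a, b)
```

zip() returns a zip object

zip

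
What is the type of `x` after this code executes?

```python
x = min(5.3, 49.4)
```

min() of floats returns float

float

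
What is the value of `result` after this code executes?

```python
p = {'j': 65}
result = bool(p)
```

p = {'j': 65}; result = True

True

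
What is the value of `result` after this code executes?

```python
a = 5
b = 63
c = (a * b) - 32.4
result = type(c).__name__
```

a is int; b is int; c is float; result = 'float'

'float'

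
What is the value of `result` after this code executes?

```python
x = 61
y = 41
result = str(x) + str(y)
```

x = 61; y = 41; result = '6141'

'6141'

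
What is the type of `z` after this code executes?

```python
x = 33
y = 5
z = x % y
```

int % int = int

int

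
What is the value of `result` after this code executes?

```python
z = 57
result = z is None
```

z = 57; result = False

False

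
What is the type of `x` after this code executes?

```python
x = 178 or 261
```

'or' returns first truthy value (int)

int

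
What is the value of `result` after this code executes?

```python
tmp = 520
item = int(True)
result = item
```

tmp = 520; item = 1; result = 1

1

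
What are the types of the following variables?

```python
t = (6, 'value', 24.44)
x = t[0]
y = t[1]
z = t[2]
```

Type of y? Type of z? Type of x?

tuple[1] is str; tuple[2] is float; tuple[0] is int

str, float, int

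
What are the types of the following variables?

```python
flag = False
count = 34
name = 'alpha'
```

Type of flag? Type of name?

flag is assigned the constant False, which has type bool; name is assigned a quoted string literal, so it is a str

bool, str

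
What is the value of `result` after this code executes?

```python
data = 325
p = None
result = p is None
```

data = 325; p = None; result = True

True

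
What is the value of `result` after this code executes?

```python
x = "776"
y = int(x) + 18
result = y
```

x = '776'; y = 794; result = 794

794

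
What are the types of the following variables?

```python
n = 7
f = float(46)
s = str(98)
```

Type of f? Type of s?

f is assigned the result of calling float(), which returns a float; s is assigned the result of calling str(), which returns a str

float, str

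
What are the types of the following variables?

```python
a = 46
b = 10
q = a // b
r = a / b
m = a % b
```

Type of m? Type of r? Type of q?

% of ints returns int; / returns float; // returns int

int, float, int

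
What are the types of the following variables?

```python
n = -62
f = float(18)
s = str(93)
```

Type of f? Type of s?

f is assigned the result of calling float(), which returns a float; s is assigned the result of calling str(), which returns a str

float, str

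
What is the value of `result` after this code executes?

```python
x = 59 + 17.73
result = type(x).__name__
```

x is float; result = 'float'

'float'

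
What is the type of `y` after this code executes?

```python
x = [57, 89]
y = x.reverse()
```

list.reverse() returns None

NoneType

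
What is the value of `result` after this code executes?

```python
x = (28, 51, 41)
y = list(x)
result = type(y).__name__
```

x is tuple; y is list; result = 'list'

'list'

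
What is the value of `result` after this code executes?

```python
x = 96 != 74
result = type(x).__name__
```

x is bool; result = 'bool'

'bool'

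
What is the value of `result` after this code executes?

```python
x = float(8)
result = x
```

x = 8.0; result = 8.0

8.0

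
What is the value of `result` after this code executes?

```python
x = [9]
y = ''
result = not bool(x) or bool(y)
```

x = [9]; y = ''; result = False

False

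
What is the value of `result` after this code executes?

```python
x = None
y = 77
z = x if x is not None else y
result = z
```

x = None; y = 77; z = 77; result = 77

77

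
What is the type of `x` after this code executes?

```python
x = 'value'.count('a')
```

str.count() returns int

int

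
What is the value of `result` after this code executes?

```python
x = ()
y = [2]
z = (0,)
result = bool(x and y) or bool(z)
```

x = (); y = [2]; z = (0,); result = True

True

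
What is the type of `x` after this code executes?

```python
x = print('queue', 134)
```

print() returns None

NoneType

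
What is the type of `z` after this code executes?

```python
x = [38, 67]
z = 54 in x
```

'in' operator returns bool

bool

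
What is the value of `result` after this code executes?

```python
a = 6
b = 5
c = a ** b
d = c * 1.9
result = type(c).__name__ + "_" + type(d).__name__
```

a is int; b is int; c is int; d is float; result = 'int_float'

'int_float'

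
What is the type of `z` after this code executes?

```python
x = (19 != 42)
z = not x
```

'not' returns bool

bool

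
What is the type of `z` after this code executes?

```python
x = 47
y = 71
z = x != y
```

Comparison returns bool

bool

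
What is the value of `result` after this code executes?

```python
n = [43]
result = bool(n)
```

n = [43]; result = True

True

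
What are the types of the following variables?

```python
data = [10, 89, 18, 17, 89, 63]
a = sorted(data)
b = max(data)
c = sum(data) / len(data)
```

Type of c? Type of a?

int / int = float; sorted() returns list

float, list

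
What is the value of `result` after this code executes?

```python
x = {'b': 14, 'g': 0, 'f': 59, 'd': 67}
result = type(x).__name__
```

x is dict; result = 'dict'

'dict'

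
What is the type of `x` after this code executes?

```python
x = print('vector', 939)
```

print() returns None

NoneType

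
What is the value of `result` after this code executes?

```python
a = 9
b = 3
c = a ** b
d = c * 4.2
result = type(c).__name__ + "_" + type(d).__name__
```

a is int; b is int; c is int; d is float; result = 'int_float'

'int_float'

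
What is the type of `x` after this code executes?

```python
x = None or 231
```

'or' with None returns the other truthy value

int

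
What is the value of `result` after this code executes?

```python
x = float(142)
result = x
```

x = 142.0; result = 142.0

142.0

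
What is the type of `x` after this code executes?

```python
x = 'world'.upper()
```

str.upper() returns str

str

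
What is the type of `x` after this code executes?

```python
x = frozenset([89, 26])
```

frozenset() returns frozenset

frozenset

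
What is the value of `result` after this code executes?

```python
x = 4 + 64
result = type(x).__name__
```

x is int; result = 'int'

'int'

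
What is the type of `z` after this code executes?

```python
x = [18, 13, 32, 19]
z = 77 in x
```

'in' operator returns bool

bool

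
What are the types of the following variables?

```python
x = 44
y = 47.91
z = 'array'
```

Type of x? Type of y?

x is assigned a bare integer (no decimal point), so it is an int; y is assigned a number with a decimal point, so it is a float

int, float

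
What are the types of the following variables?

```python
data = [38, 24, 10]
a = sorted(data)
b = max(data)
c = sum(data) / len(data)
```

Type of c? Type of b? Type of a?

int / int = float; max of ints returns int; sorted() returns list

float, int, list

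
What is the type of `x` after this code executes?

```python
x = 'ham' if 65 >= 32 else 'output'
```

Both branches of conditional are str

str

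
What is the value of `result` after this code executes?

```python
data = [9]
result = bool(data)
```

data = [9]; result = True

True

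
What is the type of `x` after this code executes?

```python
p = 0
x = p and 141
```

'and' returns first falsy value (0 is int)

int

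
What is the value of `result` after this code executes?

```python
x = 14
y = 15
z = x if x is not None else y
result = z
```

x = 14; y = 15; z = 14; result = 14

14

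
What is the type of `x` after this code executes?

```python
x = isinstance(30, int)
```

isinstance() returns bool

bool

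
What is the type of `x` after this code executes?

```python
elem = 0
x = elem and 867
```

'and' returns first falsy value (0 is int)

int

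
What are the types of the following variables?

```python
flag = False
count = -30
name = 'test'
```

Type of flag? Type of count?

flag is assigned the constant False, which has type bool; count is assigned a bare integer (no decimal point), so it is an int

bool, int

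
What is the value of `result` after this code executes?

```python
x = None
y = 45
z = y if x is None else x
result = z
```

x = None; y = 45; z = 45; result = 45

45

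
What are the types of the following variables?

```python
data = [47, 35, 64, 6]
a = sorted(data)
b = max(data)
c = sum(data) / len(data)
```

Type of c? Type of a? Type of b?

int / int = float; sorted() returns list; max of ints returns int

float, list, int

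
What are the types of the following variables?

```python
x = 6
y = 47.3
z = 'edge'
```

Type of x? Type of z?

x is assigned a bare integer (no decimal point), so it is an int; z is assigned a quoted string literal, so it is a str

int, str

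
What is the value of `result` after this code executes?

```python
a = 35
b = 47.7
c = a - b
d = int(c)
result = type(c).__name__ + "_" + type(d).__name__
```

a is int; b is float; c is float; d is int; result = 'float_int'

'float_int'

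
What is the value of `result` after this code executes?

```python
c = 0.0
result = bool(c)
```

c = 0.0; result = False

False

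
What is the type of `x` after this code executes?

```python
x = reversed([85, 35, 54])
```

reversed() on a list returns list_reverseiterator

list_reverseiterator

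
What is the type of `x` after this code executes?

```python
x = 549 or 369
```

'or' returns first truthy value (int)

int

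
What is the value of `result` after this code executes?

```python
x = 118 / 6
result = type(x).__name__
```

x is float; result = 'float'

'float'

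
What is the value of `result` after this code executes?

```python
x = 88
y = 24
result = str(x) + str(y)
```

x = 88; y = 24; result = '8824'

'8824'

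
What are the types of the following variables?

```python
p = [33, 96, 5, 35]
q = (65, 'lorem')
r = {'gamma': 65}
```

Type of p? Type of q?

p is assigned a list literal (square brackets); q is assigned a tuple (parenthesized, comma-separated values)

list, tuple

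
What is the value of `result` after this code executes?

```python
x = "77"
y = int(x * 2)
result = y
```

x = '77'; y = 7777; result = 7777

7777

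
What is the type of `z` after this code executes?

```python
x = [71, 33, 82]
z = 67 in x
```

'in' operator returns bool

bool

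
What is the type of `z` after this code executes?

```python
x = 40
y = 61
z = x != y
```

Comparison returns bool

bool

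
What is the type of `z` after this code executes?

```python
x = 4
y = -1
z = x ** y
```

int ** negative = float

float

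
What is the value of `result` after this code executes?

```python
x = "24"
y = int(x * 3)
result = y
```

x = '24'; y = 242424; result = 242424

242424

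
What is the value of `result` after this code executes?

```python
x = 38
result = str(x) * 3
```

x = 38; result = '383838'

'383838'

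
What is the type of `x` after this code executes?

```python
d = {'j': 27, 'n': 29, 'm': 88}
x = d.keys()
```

.keys() returns dict_keys view

dict_keys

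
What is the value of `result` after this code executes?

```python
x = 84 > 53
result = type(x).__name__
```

x is bool; result = 'bool'

'bool'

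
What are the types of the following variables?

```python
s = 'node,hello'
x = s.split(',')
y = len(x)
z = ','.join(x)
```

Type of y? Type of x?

len() returns int; str.split() returns list

int, list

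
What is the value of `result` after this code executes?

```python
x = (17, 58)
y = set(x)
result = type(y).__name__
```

x is tuple; y is set; result = 'set'

'set'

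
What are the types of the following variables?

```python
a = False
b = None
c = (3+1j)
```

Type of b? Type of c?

b is assigned None, whose type is NoneType; c is assigned (3+1j), an int plus an imaginary literal (j suffix), which evaluates to complex

NoneType, complex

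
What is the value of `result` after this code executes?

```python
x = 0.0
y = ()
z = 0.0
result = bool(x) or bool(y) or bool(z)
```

x = 0.0; y = (); z = 0.0; result = False

False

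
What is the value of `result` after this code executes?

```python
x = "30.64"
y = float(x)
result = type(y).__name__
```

x is str; y is float; result = 'float'

'float'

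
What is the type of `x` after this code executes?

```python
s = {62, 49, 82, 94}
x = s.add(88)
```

set.add() returns None (mutates in place)

NoneType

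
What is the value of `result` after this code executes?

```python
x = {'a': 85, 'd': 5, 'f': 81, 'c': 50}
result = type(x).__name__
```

x is dict; result = 'dict'

'dict'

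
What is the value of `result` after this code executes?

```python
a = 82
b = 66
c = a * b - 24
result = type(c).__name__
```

a is int; b is int; c is int; result = 'int'

'int'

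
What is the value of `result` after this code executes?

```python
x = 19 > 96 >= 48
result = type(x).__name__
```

x is bool; result = 'bool'

'bool'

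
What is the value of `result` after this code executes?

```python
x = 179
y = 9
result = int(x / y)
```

x = 179; y = 9; result = 19

19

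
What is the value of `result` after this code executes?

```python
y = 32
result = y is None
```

y = 32; result = False

False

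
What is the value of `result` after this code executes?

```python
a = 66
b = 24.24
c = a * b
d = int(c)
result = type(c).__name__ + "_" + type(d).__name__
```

a is int; b is float; c is float; d is int; result = 'float_int'

'float_int'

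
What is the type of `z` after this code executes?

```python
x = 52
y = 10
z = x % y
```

int % int = int

int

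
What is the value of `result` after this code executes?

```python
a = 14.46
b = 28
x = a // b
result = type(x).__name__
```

a is float; b is int; x is float; result = 'float'

'float'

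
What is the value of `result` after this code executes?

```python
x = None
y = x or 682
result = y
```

x = None; y = 682; result = 682

682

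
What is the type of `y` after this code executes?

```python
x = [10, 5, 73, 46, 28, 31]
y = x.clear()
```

list.clear() returns None

NoneType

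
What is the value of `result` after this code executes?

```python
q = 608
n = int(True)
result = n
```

q = 608; n = 1; result = 1

1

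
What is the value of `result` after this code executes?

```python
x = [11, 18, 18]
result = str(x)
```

x = [11, 18, 18]; result = '[11, 18, 18]'

'[11, 18, 18]'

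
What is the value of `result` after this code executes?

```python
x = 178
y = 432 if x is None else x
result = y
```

x = 178; y = 178; result = 178

178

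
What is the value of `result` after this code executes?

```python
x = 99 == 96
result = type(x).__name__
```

x is bool; result = 'bool'

'bool'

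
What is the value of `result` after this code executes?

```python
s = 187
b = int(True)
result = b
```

s = 187; b = 1; result = 1

1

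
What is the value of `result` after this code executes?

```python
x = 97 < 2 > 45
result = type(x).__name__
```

x is bool; result = 'bool'

'bool'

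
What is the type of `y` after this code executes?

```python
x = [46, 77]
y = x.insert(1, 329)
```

list.insert() returns None

NoneType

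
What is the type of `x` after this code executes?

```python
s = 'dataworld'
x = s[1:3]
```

Slicing a str returns str

str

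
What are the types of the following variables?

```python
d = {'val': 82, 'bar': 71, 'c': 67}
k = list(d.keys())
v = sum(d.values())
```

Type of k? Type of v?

list() converts to list; sum of ints is int

list, int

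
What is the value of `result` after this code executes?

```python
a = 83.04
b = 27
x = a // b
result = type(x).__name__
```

a is float; b is int; x is float; result = 'float'

'float'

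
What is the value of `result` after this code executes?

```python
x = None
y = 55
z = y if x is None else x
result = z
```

x = None; y = 55; z = 55; result = 55

55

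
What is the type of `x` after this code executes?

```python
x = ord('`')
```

ord() returns int (code point)

int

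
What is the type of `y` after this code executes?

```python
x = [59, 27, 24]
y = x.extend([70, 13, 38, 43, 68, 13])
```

list.extend() returns None

NoneType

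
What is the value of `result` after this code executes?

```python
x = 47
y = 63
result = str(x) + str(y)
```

x = 47; y = 63; result = '4763'

'4763'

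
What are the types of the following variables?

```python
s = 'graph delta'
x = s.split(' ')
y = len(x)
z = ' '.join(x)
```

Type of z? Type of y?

str.join() returns str; len() returns int

str, int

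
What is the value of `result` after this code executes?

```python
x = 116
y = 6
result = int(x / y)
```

x = 116; y = 6; result = 19

19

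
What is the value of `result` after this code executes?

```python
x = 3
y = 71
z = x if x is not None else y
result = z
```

x = 3; y = 71; z = 3; result = 3

3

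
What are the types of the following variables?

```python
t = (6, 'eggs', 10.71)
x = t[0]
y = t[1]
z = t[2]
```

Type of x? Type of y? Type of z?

tuple[0] is int; tuple[1] is str; tuple[2] is float

int, str, float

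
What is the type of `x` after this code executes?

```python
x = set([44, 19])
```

set() constructor returns set

set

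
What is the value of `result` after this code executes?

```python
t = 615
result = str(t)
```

t = 615; result = '615'

'615'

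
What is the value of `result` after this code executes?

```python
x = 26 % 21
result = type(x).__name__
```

x is int; result = 'int'

'int'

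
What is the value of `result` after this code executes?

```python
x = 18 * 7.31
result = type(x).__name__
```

x is float; result = 'float'

'float'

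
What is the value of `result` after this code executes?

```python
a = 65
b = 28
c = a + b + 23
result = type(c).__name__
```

a is int; b is int; c is int; result = 'int'

'int'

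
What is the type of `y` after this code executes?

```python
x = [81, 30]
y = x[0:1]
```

Slicing a list returns a list

list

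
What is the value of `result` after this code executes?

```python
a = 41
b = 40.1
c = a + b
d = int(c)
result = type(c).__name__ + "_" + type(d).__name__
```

a is int; b is float; c is float; d is int; result = 'float_int'

'float_int'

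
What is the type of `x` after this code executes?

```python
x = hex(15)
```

hex() returns str representation

str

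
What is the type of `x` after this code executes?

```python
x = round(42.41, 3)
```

round() with decimal places returns float

float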